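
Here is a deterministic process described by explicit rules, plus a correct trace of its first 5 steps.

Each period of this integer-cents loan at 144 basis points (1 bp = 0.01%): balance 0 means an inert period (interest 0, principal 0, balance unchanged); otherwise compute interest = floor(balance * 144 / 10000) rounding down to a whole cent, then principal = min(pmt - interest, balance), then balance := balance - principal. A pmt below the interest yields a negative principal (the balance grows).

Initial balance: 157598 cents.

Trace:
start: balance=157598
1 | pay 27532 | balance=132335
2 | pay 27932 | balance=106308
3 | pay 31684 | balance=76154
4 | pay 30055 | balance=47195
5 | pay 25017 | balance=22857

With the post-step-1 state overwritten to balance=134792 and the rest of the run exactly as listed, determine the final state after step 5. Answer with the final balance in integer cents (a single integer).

state after step 1 := balance=134792
2 | pay 27932 | balance=108801
3 | pay 31684 | balance=78683
4 | pay 30055 | balance=49761
5 | pay 25017 | balance=25460

25460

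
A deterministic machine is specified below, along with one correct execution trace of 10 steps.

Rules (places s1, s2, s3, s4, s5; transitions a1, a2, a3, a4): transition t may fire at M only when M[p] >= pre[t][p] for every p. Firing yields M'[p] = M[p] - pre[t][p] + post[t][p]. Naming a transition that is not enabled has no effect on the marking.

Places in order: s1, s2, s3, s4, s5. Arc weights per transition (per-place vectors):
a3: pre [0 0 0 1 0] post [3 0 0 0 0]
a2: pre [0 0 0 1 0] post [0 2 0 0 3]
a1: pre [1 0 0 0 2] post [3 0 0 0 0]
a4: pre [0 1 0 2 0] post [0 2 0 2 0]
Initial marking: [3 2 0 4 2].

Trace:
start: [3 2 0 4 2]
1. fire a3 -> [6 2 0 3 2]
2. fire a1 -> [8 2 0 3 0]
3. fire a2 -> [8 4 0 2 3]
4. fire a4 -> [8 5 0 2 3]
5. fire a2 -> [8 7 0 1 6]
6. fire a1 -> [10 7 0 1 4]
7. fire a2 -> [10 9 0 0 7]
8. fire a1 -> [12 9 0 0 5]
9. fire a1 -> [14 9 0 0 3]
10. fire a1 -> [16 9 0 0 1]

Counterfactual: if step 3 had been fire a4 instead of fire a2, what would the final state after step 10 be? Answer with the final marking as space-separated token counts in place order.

14 8 0 1 0

(re-executing from step 3 with the substitution; state before step 3: [8 2 0 3 0])
3. fire a4 -> [8 3 0 3 0]
4. fire a4 -> [8 4 0 3 0]
5. fire a2 -> [8 6 0 2 3]
6. fire a1 -> [10 6 0 2 1]
7. fire a2 -> [10 8 0 1 4]
8. fire a1 -> [12 8 0 1 2]
9. fire a1 -> [14 8 0 1 0]
10. fire a1 -> [14 8 0 1 0]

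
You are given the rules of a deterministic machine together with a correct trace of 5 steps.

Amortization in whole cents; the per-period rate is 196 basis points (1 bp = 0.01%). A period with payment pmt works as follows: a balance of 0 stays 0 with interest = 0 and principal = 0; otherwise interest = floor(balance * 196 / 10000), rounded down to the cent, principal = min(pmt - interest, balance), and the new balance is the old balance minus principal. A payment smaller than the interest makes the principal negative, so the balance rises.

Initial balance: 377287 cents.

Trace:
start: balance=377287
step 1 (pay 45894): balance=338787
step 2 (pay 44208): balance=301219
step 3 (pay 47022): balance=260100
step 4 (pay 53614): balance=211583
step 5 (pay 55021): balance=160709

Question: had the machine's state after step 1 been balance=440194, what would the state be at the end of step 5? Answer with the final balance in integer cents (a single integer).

270303

state after step 1 := balance=440194
step 2 (pay 44208): balance=404613
step 3 (pay 47022): balance=365521
step 4 (pay 53614): balance=319071
step 5 (pay 55021): balance=270303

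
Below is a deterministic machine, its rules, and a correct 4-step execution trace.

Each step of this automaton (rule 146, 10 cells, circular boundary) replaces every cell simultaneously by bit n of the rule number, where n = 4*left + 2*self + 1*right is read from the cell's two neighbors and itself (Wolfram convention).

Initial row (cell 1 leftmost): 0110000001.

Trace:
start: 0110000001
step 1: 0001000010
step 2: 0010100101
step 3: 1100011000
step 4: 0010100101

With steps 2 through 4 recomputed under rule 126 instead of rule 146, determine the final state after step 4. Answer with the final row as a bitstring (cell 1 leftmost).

(re-executing steps 2..4 under rule 126; state before step 2: 0001000010)
step 2: 0011100111
step 3: 1110111101
step 4: 0011100111

0011100111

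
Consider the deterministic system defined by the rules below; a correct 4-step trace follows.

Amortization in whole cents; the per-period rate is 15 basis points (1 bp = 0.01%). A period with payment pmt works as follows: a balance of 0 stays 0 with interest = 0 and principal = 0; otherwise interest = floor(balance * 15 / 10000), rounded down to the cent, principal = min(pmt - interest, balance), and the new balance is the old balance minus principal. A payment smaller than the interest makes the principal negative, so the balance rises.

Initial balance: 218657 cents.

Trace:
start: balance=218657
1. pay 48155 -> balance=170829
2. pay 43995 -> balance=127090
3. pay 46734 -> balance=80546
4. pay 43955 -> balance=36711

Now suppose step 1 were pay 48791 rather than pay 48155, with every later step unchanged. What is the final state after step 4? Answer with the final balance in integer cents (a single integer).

36072

(re-executing from step 1 with the substitution; state before step 1: balance=218657)
1. pay 48791 -> balance=170193
2. pay 43995 -> balance=126453
3. pay 46734 -> balance=79908
4. pay 43955 -> balance=36072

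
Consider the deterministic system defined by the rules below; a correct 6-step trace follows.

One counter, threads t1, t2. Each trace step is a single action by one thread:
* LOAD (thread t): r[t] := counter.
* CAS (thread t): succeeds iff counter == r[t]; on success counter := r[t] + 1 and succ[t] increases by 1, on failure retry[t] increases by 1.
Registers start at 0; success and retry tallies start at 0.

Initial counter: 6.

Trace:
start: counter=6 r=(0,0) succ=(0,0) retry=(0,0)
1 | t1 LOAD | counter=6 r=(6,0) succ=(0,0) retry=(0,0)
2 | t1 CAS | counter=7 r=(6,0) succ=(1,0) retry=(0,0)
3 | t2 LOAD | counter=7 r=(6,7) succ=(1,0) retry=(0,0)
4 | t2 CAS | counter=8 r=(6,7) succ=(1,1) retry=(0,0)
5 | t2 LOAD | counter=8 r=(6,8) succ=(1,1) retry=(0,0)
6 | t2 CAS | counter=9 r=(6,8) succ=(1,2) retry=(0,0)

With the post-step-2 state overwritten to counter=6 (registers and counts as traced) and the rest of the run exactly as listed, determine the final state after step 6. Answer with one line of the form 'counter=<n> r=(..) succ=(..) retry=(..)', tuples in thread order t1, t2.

state after step 2 := counter=6 r=(6,0) succ=(1,0) retry=(0,0)
3 | t2 LOAD | counter=6 r=(6,6) succ=(1,0) retry=(0,0)
4 | t2 CAS | counter=7 r=(6,6) succ=(1,1) retry=(0,0)
5 | t2 LOAD | counter=7 r=(6,7) succ=(1,1) retry=(0,0)
6 | t2 CAS | counter=8 r=(6,7) succ=(1,2) retry=(0,0)

counter=8 r=(6,7) succ=(1,2) retry=(0,0)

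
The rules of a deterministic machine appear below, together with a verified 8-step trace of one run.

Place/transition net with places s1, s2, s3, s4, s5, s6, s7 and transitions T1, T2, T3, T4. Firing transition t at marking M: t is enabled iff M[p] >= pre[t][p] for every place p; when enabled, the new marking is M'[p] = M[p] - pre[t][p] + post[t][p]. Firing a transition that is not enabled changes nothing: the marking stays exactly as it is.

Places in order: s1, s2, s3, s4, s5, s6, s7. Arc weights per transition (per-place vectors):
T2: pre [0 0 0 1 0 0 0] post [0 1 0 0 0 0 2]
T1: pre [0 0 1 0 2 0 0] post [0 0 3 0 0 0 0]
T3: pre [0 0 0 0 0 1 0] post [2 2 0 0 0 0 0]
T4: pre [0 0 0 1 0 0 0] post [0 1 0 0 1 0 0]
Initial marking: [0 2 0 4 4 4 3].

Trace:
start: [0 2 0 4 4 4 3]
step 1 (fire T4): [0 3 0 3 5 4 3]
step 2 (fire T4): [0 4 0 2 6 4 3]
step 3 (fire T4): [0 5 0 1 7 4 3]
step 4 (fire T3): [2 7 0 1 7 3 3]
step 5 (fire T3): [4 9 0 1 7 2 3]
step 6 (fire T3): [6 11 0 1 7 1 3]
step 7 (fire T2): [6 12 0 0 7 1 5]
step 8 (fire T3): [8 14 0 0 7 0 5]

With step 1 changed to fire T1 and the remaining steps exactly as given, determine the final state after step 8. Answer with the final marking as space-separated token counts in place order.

8 13 0 1 6 0 5

(re-executing from step 1 with the substitution; state before step 1: [0 2 0 4 4 4 3])
step 1 (fire T1): [0 2 0 4 4 4 3]
step 2 (fire T4): [0 3 0 3 5 4 3]
step 3 (fire T4): [0 4 0 2 6 4 3]
step 4 (fire T3): [2 6 0 2 6 3 3]
step 5 (fire T3): [4 8 0 2 6 2 3]
step 6 (fire T3): [6 10 0 2 6 1 3]
step 7 (fire T2): [6 11 0 1 6 1 5]
step 8 (fire T3): [8 13 0 1 6 0 5]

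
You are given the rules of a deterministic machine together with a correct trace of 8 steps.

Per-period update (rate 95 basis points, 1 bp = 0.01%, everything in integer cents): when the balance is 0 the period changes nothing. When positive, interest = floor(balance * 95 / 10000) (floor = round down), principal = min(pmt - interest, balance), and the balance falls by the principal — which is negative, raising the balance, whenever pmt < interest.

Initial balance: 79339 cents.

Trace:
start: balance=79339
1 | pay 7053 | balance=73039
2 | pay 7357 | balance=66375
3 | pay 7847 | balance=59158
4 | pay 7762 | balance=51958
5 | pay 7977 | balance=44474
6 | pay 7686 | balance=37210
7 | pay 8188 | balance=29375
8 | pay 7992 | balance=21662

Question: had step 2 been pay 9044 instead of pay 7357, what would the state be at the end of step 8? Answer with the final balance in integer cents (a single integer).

(re-executing from step 2 with the substitution; state before step 2: balance=73039)
2 | pay 9044 | balance=64688
3 | pay 7847 | balance=57455
4 | pay 7762 | balance=50238
5 | pay 7977 | balance=42738
6 | pay 7686 | balance=35458
7 | pay 8188 | balance=27606
8 | pay 7992 | balance=19876

19876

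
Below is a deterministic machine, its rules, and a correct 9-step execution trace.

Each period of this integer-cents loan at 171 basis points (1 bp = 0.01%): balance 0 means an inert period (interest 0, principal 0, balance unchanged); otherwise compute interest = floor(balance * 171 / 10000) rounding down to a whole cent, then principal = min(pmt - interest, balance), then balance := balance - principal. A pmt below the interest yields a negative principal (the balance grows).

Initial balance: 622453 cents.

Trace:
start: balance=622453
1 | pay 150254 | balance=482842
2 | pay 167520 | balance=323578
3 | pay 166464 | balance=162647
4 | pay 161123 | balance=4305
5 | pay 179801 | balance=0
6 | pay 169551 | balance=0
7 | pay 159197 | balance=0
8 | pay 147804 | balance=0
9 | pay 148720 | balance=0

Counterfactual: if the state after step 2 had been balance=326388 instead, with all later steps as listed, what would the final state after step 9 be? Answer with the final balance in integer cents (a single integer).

state after step 2 := balance=326388
3 | pay 166464 | balance=165505
4 | pay 161123 | balance=7212
5 | pay 179801 | balance=0
6 | pay 169551 | balance=0
7 | pay 159197 | balance=0
8 | pay 147804 | balance=0
9 | pay 148720 | balance=0

0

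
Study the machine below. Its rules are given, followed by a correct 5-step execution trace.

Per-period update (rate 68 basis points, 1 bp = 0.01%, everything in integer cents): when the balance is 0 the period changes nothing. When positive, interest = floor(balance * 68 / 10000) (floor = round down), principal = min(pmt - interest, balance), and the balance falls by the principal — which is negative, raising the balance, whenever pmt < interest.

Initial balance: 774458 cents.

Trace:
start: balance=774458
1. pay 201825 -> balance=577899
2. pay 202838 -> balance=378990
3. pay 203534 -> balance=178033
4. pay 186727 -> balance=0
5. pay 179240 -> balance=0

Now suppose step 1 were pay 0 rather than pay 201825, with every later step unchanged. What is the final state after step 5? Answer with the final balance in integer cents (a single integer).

20595

(re-executing from step 1 with the substitution; state before step 1: balance=774458)
1. pay 0 -> balance=779724
2. pay 202838 -> balance=582188
3. pay 203534 -> balance=382612
4. pay 186727 -> balance=198486
5. pay 179240 -> balance=20595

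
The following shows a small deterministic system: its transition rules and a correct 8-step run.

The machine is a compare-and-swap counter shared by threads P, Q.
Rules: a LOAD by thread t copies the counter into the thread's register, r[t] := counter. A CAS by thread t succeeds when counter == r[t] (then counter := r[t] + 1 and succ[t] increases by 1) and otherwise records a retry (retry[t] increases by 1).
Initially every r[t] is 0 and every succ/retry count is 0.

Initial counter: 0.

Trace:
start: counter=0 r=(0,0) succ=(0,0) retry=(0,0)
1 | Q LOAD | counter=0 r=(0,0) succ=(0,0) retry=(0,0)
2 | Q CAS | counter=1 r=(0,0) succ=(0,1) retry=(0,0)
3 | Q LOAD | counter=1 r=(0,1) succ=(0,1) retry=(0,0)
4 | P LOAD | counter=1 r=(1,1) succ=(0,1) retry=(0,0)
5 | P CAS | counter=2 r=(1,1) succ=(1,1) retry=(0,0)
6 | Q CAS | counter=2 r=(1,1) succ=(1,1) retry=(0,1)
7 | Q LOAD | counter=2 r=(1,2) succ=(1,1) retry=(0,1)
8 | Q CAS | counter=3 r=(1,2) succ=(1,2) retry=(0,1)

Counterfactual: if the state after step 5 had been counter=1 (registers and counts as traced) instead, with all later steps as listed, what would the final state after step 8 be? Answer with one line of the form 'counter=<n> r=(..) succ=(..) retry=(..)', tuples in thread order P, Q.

counter=3 r=(1,2) succ=(1,3) retry=(0,0)

state after step 5 := counter=1 r=(1,1) succ=(1,1) retry=(0,0)
6 | Q CAS | counter=2 r=(1,1) succ=(1,2) retry=(0,0)
7 | Q LOAD | counter=2 r=(1,2) succ=(1,2) retry=(0,0)
8 | Q CAS | counter=3 r=(1,2) succ=(1,3) retry=(0,0)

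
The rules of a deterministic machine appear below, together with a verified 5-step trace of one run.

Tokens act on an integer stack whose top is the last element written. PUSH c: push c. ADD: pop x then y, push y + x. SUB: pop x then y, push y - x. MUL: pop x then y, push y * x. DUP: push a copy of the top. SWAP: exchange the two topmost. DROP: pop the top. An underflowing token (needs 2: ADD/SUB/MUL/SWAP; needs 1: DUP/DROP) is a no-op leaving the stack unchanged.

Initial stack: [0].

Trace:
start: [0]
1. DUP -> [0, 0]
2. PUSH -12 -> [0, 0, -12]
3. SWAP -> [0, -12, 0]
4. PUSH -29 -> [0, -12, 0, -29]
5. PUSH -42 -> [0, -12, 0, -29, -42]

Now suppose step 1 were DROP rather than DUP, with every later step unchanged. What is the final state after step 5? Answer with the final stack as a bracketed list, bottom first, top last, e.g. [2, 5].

[-12, -29, -42]

(re-executing from step 1 with the substitution; state before step 1: [0])
1. DROP -> []
2. PUSH -12 -> [-12]
3. SWAP -> [-12]
4. PUSH -29 -> [-12, -29]
5. PUSH -42 -> [-12, -29, -42]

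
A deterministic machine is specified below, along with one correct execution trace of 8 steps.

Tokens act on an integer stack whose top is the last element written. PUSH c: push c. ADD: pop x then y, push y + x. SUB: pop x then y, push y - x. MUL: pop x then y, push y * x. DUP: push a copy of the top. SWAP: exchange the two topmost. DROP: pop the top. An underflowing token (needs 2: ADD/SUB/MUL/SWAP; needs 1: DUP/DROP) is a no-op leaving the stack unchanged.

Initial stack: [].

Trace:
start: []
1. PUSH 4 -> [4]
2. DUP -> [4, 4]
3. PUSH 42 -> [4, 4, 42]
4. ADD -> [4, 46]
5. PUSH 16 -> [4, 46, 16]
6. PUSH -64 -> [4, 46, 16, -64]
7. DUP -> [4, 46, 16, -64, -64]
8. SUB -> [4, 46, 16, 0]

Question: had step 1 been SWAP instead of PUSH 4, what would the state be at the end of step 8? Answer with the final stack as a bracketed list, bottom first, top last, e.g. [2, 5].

(re-executing from step 1 with the substitution; state before step 1: [])
1. SWAP -> []
2. DUP -> []
3. PUSH 42 -> [42]
4. ADD -> [42]
5. PUSH 16 -> [42, 16]
6. PUSH -64 -> [42, 16, -64]
7. DUP -> [42, 16, -64, -64]
8. SUB -> [42, 16, 0]

[42, 16, 0]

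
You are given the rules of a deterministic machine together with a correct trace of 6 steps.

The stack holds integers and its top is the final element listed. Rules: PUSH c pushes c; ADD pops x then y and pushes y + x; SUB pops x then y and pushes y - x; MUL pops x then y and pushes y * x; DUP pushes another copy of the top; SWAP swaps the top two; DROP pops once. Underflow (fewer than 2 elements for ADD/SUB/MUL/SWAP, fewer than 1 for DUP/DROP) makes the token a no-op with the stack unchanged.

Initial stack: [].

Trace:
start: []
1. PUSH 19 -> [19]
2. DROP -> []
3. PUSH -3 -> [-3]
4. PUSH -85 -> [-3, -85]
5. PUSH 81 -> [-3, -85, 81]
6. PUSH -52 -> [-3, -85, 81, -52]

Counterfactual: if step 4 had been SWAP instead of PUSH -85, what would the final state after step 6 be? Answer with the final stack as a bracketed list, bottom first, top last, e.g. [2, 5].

(re-executing from step 4 with the substitution; state before step 4: [-3])
4. SWAP -> [-3]
5. PUSH 81 -> [-3, 81]
6. PUSH -52 -> [-3, 81, -52]

[-3, 81, -52]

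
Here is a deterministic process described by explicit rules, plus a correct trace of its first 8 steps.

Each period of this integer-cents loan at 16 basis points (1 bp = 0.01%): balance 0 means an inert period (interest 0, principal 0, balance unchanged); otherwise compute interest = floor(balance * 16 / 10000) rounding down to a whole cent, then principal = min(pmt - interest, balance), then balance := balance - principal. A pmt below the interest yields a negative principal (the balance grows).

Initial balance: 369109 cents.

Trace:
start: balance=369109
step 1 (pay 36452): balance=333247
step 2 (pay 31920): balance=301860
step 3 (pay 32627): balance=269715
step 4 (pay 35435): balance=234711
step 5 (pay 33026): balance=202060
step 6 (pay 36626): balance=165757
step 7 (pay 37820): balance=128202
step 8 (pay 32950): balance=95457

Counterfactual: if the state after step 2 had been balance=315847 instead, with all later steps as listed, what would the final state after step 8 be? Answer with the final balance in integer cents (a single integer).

109577

state after step 2 := balance=315847
step 3 (pay 32627): balance=283725
step 4 (pay 35435): balance=248743
step 5 (pay 33026): balance=216114
step 6 (pay 36626): balance=179833
step 7 (pay 37820): balance=142300
step 8 (pay 32950): balance=109577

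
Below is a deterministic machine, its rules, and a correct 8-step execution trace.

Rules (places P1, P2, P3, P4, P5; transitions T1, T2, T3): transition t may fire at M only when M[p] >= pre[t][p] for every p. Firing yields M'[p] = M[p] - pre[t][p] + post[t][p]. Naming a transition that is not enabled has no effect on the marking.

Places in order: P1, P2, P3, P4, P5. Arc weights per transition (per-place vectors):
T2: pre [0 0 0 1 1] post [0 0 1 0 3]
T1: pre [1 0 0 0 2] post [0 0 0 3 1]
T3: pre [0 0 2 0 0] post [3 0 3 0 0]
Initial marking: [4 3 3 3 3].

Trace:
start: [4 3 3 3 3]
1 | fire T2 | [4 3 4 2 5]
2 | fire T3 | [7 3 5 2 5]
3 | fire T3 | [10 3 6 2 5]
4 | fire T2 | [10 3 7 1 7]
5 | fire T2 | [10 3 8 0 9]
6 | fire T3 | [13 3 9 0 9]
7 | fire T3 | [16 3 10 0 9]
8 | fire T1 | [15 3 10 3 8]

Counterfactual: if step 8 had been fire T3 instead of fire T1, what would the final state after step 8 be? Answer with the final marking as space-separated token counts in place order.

(re-executing from step 8 with the substitution; state before step 8: [16 3 10 0 9])
8 | fire T3 | [19 3 11 0 9]

19 3 11 0 9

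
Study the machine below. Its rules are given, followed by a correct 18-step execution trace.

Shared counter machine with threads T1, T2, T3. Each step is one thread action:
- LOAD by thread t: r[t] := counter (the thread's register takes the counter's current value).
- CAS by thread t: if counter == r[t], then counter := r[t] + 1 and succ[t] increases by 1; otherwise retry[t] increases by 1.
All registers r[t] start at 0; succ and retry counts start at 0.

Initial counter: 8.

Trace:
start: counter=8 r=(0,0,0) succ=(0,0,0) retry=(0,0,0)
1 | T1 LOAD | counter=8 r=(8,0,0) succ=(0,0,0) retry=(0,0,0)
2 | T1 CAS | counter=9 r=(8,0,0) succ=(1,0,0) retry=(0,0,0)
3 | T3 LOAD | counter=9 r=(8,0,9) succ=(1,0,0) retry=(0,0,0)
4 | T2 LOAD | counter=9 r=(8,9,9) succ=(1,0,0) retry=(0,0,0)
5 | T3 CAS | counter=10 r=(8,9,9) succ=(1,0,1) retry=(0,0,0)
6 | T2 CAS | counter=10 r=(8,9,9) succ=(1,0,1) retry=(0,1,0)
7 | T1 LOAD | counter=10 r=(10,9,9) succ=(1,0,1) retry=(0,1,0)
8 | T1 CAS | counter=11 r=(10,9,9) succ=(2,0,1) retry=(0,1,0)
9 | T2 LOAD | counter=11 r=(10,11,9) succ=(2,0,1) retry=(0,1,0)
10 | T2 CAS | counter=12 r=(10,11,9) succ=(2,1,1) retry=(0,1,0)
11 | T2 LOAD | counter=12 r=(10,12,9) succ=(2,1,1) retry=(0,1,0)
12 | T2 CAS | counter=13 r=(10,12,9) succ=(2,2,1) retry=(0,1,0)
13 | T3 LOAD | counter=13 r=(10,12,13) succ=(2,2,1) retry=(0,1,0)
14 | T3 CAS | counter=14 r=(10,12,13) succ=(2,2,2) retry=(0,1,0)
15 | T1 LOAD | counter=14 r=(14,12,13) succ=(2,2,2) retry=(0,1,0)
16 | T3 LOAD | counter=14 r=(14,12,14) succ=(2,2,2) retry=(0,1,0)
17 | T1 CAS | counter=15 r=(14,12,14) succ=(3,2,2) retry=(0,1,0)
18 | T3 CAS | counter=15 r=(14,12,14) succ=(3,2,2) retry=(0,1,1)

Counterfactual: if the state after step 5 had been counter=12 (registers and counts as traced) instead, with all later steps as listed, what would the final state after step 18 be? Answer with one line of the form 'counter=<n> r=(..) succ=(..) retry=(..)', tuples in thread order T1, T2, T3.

counter=17 r=(16,14,16) succ=(3,2,2) retry=(0,1,1)

state after step 5 := counter=12 r=(8,9,9) succ=(1,0,1) retry=(0,0,0)
6 | T2 CAS | counter=12 r=(8,9,9) succ=(1,0,1) retry=(0,1,0)
7 | T1 LOAD | counter=12 r=(12,9,9) succ=(1,0,1) retry=(0,1,0)
8 | T1 CAS | counter=13 r=(12,9,9) succ=(2,0,1) retry=(0,1,0)
9 | T2 LOAD | counter=13 r=(12,13,9) succ=(2,0,1) retry=(0,1,0)
10 | T2 CAS | counter=14 r=(12,13,9) succ=(2,1,1) retry=(0,1,0)
11 | T2 LOAD | counter=14 r=(12,14,9) succ=(2,1,1) retry=(0,1,0)
12 | T2 CAS | counter=15 r=(12,14,9) succ=(2,2,1) retry=(0,1,0)
13 | T3 LOAD | counter=15 r=(12,14,15) succ=(2,2,1) retry=(0,1,0)
14 | T3 CAS | counter=16 r=(12,14,15) succ=(2,2,2) retry=(0,1,0)
15 | T1 LOAD | counter=16 r=(16,14,15) succ=(2,2,2) retry=(0,1,0)
16 | T3 LOAD | counter=16 r=(16,14,16) succ=(2,2,2) retry=(0,1,0)
17 | T1 CAS | counter=17 r=(16,14,16) succ=(3,2,2) retry=(0,1,0)
18 | T3 CAS | counter=17 r=(16,14,16) succ=(3,2,2) retry=(0,1,1)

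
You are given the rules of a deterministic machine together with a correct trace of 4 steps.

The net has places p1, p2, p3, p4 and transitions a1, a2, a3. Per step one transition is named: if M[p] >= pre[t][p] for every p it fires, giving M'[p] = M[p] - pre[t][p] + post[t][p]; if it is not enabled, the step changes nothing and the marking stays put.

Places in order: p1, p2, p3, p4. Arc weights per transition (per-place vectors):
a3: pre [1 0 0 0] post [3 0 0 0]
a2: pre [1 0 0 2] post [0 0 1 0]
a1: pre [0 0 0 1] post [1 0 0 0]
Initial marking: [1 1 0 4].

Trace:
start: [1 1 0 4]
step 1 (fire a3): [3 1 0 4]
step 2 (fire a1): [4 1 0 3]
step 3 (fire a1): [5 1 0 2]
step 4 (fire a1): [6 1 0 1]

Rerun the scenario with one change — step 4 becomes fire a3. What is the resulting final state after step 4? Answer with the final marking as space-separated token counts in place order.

7 1 0 2

(re-executing from step 4 with the substitution; state before step 4: [5 1 0 2])
step 4 (fire a3): [7 1 0 2]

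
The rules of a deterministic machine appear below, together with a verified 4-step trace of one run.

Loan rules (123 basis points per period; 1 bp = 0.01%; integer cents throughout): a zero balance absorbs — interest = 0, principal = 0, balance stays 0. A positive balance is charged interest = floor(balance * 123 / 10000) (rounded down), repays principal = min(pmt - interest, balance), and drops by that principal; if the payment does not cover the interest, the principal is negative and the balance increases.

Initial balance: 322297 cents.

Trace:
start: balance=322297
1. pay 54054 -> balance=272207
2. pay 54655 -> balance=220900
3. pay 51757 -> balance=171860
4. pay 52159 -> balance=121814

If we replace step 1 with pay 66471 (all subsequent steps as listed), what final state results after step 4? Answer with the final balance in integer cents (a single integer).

108933

(re-executing from step 1 with the substitution; state before step 1: balance=322297)
1. pay 66471 -> balance=259790
2. pay 54655 -> balance=208330
3. pay 51757 -> balance=159135
4. pay 52159 -> balance=108933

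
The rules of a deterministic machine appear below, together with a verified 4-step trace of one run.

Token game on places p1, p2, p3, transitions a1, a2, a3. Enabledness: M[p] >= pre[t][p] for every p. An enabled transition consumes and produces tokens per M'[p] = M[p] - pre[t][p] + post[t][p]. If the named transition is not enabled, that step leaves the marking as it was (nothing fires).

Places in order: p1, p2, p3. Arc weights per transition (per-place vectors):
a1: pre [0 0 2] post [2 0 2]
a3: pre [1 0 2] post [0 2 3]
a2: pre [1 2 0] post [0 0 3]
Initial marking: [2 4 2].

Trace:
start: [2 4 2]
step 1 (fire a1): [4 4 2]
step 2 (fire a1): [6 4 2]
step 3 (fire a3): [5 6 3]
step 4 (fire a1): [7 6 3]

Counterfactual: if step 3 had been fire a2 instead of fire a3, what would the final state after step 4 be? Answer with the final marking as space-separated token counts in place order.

7 2 5

(re-executing from step 3 with the substitution; state before step 3: [6 4 2])
step 3 (fire a2): [5 2 5]
step 4 (fire a1): [7 2 5]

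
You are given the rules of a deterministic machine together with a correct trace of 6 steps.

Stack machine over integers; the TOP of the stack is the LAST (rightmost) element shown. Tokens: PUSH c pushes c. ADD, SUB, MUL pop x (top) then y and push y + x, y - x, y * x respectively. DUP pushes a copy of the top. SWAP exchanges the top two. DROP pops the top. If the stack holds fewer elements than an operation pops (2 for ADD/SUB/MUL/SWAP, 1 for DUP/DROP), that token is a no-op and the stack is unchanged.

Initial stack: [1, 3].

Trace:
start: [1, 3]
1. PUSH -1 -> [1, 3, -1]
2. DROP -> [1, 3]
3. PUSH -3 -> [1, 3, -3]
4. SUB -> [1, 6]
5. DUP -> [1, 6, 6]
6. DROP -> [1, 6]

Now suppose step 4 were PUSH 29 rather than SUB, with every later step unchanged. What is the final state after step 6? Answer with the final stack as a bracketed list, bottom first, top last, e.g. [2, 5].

[1, 3, -3, 29]

(re-executing from step 4 with the substitution; state before step 4: [1, 3, -3])
4. PUSH 29 -> [1, 3, -3, 29]
5. DUP -> [1, 3, -3, 29, 29]
6. DROP -> [1, 3, -3, 29]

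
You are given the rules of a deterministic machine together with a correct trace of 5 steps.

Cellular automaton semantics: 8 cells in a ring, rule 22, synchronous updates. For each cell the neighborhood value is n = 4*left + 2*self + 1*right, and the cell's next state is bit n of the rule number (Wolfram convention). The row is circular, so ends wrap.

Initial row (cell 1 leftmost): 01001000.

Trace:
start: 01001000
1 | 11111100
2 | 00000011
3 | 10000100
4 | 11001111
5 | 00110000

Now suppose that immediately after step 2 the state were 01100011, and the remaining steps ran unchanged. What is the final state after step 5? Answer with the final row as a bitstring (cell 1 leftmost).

01000001

state after step 2 := 01100011
3 | 00010100
4 | 00110110
5 | 01000001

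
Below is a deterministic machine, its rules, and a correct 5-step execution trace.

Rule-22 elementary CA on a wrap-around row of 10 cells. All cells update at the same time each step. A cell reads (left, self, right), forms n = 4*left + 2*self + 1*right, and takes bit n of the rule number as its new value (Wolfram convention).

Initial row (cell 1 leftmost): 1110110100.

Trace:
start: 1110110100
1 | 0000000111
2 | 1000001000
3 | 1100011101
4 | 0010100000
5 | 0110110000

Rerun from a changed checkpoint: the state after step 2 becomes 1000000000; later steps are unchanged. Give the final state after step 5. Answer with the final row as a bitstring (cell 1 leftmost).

state after step 2 := 1000000000
3 | 1100000001
4 | 0010000010
5 | 0111000111

0111000111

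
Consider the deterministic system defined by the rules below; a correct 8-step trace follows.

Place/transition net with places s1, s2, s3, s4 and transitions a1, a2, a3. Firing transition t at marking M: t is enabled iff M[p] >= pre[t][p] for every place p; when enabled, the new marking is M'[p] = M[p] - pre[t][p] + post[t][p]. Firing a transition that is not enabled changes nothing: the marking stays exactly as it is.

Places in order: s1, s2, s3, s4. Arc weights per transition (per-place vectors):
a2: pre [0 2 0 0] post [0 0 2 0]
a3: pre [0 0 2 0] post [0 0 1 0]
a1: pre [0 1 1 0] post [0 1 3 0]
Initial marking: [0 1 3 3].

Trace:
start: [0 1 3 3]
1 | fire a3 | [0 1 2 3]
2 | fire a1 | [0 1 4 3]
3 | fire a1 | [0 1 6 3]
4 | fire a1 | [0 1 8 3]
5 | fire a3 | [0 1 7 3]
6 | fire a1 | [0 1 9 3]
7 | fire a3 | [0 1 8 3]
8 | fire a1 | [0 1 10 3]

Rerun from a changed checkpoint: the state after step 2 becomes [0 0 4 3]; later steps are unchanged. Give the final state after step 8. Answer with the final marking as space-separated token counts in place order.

0 0 2 3

state after step 2 := [0 0 4 3]
3 | fire a1 | [0 0 4 3]
4 | fire a1 | [0 0 4 3]
5 | fire a3 | [0 0 3 3]
6 | fire a1 | [0 0 3 3]
7 | fire a3 | [0 0 2 3]
8 | fire a1 | [0 0 2 3]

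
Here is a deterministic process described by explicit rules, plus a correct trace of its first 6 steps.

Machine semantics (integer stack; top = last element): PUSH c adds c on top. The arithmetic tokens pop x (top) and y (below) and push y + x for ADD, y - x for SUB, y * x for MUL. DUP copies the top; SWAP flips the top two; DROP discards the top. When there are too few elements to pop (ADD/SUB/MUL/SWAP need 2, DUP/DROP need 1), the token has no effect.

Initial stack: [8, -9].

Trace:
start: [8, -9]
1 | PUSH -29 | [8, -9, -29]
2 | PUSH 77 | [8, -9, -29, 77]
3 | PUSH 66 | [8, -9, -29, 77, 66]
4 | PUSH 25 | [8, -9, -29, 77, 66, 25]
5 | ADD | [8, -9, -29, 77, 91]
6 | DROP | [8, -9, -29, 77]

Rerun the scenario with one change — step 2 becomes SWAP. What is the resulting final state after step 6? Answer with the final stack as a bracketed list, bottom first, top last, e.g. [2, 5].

[8, -29, -9]

(re-executing from step 2 with the substitution; state before step 2: [8, -9, -29])
2 | SWAP | [8, -29, -9]
3 | PUSH 66 | [8, -29, -9, 66]
4 | PUSH 25 | [8, -29, -9, 66, 25]
5 | ADD | [8, -29, -9, 91]
6 | DROP | [8, -29, -9]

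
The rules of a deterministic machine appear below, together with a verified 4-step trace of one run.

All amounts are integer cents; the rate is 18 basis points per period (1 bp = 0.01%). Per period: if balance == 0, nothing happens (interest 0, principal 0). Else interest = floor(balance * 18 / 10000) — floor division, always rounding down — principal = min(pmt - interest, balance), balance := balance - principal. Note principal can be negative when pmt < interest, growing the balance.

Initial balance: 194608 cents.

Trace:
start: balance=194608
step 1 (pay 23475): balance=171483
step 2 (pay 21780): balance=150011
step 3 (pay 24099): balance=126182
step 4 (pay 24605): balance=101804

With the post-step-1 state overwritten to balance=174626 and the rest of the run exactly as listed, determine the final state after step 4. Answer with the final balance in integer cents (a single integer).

state after step 1 := balance=174626
step 2 (pay 21780): balance=153160
step 3 (pay 24099): balance=129336
step 4 (pay 24605): balance=104963

104963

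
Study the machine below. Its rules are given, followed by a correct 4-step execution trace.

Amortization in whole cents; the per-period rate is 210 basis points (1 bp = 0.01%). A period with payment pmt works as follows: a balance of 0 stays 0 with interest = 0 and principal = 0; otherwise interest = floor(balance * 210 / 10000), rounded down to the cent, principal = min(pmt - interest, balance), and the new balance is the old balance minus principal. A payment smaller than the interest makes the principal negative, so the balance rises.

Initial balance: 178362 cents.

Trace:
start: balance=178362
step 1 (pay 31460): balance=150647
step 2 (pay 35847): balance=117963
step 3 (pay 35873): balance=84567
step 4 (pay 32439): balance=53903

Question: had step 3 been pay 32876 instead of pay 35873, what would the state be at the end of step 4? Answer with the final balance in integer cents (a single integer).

(re-executing from step 3 with the substitution; state before step 3: balance=117963)
step 3 (pay 32876): balance=87564
step 4 (pay 32439): balance=56963

56963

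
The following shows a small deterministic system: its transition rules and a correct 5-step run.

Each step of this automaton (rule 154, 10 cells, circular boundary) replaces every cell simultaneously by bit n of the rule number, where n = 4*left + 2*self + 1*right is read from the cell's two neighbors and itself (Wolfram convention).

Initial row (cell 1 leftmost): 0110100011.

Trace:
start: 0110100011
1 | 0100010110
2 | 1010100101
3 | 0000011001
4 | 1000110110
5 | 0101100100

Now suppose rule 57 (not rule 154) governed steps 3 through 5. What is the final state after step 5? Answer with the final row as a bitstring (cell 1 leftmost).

(re-executing steps 3..5 under rule 57; state before step 3: 1010100101)
3 | 0101010011
4 | 1010101010
5 | 0101010101

0101010101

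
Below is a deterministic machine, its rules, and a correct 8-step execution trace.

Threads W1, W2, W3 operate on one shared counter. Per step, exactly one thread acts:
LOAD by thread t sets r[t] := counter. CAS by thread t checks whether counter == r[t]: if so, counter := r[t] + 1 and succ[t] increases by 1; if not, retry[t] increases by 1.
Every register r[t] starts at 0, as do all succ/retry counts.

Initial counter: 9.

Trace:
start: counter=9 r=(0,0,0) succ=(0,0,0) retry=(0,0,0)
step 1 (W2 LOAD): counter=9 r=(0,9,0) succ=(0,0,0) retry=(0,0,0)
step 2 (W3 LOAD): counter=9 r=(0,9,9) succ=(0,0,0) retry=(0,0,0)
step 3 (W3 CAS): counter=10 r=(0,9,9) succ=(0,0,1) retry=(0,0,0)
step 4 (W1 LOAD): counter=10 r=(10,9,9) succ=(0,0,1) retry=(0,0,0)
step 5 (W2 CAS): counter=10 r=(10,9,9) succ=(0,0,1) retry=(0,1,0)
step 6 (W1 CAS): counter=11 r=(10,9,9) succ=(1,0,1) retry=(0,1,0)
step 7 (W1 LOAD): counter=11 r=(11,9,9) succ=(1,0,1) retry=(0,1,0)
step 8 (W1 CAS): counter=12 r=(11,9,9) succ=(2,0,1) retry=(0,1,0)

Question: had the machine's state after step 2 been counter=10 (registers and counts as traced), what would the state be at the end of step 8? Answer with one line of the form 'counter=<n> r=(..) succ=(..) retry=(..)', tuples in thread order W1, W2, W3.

state after step 2 := counter=10 r=(0,9,9) succ=(0,0,0) retry=(0,0,0)
step 3 (W3 CAS): counter=10 r=(0,9,9) succ=(0,0,0) retry=(0,0,1)
step 4 (W1 LOAD): counter=10 r=(10,9,9) succ=(0,0,0) retry=(0,0,1)
step 5 (W2 CAS): counter=10 r=(10,9,9) succ=(0,0,0) retry=(0,1,1)
step 6 (W1 CAS): counter=11 r=(10,9,9) succ=(1,0,0) retry=(0,1,1)
step 7 (W1 LOAD): counter=11 r=(11,9,9) succ=(1,0,0) retry=(0,1,1)
step 8 (W1 CAS): counter=12 r=(11,9,9) succ=(2,0,0) retry=(0,1,1)

counter=12 r=(11,9,9) succ=(2,0,0) retry=(0,1,1)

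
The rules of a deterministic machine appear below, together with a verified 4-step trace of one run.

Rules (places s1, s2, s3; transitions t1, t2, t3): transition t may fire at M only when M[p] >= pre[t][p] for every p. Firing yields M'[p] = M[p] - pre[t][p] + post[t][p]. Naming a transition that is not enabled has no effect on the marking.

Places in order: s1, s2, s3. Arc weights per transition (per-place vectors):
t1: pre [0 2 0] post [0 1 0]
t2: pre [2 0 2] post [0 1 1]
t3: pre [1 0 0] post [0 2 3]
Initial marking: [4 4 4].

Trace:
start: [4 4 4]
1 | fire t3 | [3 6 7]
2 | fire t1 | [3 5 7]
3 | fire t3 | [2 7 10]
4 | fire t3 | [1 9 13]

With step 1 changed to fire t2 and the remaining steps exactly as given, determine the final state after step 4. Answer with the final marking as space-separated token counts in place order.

0 8 9

(re-executing from step 1 with the substitution; state before step 1: [4 4 4])
1 | fire t2 | [2 5 3]
2 | fire t1 | [2 4 3]
3 | fire t3 | [1 6 6]
4 | fire t3 | [0 8 9]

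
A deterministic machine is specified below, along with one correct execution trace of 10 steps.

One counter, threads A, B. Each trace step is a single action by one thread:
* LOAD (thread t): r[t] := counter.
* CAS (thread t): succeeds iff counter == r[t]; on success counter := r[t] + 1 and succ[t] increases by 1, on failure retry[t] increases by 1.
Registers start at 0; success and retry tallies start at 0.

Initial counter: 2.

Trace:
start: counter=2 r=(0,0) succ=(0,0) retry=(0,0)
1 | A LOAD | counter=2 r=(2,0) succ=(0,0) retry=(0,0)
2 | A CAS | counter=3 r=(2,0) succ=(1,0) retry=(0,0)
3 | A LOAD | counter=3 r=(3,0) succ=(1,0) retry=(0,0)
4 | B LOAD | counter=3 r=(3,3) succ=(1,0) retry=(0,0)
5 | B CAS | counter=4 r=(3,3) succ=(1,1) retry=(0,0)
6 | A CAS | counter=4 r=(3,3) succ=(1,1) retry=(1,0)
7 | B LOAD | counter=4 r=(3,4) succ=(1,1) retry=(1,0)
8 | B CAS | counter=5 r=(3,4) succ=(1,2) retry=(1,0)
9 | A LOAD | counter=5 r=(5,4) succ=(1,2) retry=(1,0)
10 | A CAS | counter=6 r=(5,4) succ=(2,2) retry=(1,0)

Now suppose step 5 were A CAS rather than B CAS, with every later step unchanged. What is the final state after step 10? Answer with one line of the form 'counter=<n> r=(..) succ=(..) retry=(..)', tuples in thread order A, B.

(re-executing from step 5 with the substitution; state before step 5: counter=3 r=(3,3) succ=(1,0) retry=(0,0))
5 | A CAS | counter=4 r=(3,3) succ=(2,0) retry=(0,0)
6 | A CAS | counter=4 r=(3,3) succ=(2,0) retry=(1,0)
7 | B LOAD | counter=4 r=(3,4) succ=(2,0) retry=(1,0)
8 | B CAS | counter=5 r=(3,4) succ=(2,1) retry=(1,0)
9 | A LOAD | counter=5 r=(5,4) succ=(2,1) retry=(1,0)
10 | A CAS | counter=6 r=(5,4) succ=(3,1) retry=(1,0)

counter=6 r=(5,4) succ=(3,1) retry=(1,0)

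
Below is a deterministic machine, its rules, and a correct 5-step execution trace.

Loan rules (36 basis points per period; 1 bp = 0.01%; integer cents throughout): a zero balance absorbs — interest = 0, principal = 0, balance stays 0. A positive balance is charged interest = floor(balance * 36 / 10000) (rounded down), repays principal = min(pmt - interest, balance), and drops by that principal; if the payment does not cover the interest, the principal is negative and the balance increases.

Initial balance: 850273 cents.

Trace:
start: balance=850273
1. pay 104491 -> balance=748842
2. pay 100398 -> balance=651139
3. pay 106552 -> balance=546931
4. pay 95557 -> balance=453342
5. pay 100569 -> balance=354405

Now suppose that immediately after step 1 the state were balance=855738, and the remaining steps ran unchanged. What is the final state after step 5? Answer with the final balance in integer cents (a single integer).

462849

state after step 1 := balance=855738
2. pay 100398 -> balance=758420
3. pay 106552 -> balance=654598
4. pay 95557 -> balance=561397
5. pay 100569 -> balance=462849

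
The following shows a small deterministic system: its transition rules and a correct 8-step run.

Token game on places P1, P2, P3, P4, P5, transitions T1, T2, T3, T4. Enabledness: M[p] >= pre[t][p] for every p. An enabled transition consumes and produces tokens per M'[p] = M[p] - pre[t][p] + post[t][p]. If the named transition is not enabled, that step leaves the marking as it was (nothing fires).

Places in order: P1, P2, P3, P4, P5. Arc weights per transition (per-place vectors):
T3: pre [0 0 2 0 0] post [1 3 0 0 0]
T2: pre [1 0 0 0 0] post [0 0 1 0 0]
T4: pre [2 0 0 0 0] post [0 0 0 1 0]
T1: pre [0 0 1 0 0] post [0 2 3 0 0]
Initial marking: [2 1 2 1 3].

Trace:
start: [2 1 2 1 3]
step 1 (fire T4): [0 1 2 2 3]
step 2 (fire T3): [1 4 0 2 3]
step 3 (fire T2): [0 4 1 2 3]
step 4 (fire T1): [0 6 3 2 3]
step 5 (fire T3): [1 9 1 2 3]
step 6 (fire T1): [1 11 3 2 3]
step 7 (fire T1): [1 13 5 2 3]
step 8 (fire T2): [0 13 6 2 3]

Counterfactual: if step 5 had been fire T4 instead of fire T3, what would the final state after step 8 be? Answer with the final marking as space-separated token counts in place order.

0 10 7 2 3

(re-executing from step 5 with the substitution; state before step 5: [0 6 3 2 3])
step 5 (fire T4): [0 6 3 2 3]
step 6 (fire T1): [0 8 5 2 3]
step 7 (fire T1): [0 10 7 2 3]
step 8 (fire T2): [0 10 7 2 3]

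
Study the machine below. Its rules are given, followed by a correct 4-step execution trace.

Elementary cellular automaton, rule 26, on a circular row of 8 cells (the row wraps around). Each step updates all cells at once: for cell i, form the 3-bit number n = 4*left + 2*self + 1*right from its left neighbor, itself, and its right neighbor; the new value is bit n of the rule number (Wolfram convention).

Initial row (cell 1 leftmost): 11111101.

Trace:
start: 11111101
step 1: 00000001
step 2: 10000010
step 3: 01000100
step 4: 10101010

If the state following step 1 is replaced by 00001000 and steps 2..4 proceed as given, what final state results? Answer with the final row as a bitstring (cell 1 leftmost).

state after step 1 := 00001000
step 2: 00010100
step 3: 00100010
step 4: 01010101

01010101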